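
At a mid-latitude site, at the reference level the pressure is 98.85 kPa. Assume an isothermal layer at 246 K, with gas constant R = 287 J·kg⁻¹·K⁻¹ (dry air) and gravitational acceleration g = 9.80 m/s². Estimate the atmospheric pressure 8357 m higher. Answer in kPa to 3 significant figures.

Scale height: H = RT/g = 287 × 246 / 9.80 = 7204.3 m.
Barometric formula: P = P₀ exp(−z/H).
z/H = 8357.0/7204.3 = 1.1600; exp(−1.1600) = 0.31349.
P = 98.85 × 0.31349 = 30.988 kPa.

P ≈ 31.0 kPa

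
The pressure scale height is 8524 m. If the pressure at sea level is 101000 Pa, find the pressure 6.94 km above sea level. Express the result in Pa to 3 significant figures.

P ≈ 44700 Pa

Barometric formula: P = P₀ exp(−z/H).
z/H = 6940.0/8524.0 = 0.81417; exp(−0.81417) = 0.44301.
P = 101000 × 0.44301 = 44744 Pa.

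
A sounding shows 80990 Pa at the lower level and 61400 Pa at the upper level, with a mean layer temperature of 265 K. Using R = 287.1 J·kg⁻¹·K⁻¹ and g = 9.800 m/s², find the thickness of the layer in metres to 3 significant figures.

Δz ≈ 2150 m

Hypsometric equation: Δz = (R T̄/g) ln(P₁/P₂).
R T̄/g = 287.1 × 265 / 9.800 = 7763.4 m.
ln(80990/61400) = ln(1.3191) = 0.27695.
Δz = 7763.4 × 0.27695 = 2150.1 m.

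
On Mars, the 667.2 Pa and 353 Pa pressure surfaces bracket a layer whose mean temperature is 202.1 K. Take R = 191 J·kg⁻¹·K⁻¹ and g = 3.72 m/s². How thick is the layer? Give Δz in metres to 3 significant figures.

Δz ≈ 6610 m

Hypsometric equation: Δz = (R T̄/g) ln(P₁/P₂).
R T̄/g = 191 × 202.1 / 3.72 = 10377 m.
ln(667.2/353) = ln(1.8901) = 0.63663.
Δz = 10377 × 0.63663 = 6606.3 m.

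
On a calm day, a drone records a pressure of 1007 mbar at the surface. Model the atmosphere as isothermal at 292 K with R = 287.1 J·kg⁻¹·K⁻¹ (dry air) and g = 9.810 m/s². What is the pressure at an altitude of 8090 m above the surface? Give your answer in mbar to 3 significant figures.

P ≈ 391 mbar

Scale height: H = RT/g = 287.1 × 292 / 9.810 = 8545.7 m.
Barometric formula: P = P₀ exp(−z/H).
z/H = 8090.0/8545.7 = 0.94667; exp(−0.94667) = 0.38803.
P = 1007 × 0.38803 = 390.75 mbar.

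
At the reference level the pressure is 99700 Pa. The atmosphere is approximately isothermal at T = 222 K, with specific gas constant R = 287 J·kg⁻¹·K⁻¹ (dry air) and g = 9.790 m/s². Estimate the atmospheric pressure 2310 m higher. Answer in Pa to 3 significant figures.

P ≈ 69900 Pa

Scale height: H = RT/g = 287 × 222 / 9.790 = 6508.1 m.
Barometric formula: P = P₀ exp(−z/H).
z/H = 2310.0/6508.1 = 0.35494; exp(−0.35494) = 0.70122.
P = 99700 × 0.70122 = 69912 Pa.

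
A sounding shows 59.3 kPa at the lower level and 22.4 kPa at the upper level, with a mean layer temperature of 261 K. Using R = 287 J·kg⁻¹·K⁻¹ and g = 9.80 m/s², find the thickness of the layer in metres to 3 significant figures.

Δz ≈ 7440 m

Hypsometric equation: Δz = (R T̄/g) ln(P₁/P₂).
R T̄/g = 287 × 261 / 9.80 = 7643.6 m.
ln(59.3/22.4) = ln(2.6473) = 0.97354.
Δz = 7643.6 × 0.97354 = 7441.4 m.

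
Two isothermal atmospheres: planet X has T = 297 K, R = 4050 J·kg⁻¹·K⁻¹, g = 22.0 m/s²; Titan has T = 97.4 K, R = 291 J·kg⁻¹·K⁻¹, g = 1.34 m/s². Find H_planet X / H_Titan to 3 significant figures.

H = RT/g for each body.
H_planet X = 4050 × 297 / 22.0 = 54675 m.
H_Titan = 291 × 97.4 / 1.34 = 21152 m.
H_planet X/H_Titan = 54675/21152 = 2.5849.

H_planet X/H_Titan ≈ 2.58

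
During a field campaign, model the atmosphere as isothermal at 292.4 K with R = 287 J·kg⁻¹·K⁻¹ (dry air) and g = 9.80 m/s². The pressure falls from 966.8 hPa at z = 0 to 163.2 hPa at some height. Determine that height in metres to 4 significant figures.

z ≈ 15230 m

Scale height: H = RT/g = 287 × 292.4 / 9.80 = 8563.1 m.
Invert the barometric formula: z = H ln(P₀/P).
P₀/P = 966.8/163.2 = 5.9240; ln(5.9240) = 1.7790.
z = 8563.1 × 1.7790 = 15234 m.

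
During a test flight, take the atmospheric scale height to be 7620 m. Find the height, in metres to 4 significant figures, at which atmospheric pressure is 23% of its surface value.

z ≈ 11200 m

Set P/P₀ = exp(−z/H) = 0.23, so z = −H ln(0.23).
−ln(0.23) = 1.4697; z = 7620.0 × 1.4697 = 11199 m.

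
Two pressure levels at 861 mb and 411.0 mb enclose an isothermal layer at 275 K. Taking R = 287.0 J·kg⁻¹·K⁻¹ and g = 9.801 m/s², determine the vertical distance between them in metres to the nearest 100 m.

Δz ≈ 6000 m

Hypsometric equation: Δz = (R T̄/g) ln(P₁/P₂).
R T̄/g = 287.0 × 275 / 9.801 = 8052.7 m.
ln(861/411.0) = ln(2.0949) = 0.73951.
Δz = 8052.7 × 0.73951 = 5955.1 m.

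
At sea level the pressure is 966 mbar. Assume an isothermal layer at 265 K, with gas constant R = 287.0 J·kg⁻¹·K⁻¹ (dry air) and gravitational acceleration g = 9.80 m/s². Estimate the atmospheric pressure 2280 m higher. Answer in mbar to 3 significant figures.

Scale height: H = RT/g = 287.0 × 265 / 9.80 = 7760.7 m.
Barometric formula: P = P₀ exp(−z/H).
z/H = 2280.0/7760.7 = 0.29379; exp(−0.29379) = 0.74543.
P = 966 × 0.74543 = 720.09 mbar.

P ≈ 720 mbar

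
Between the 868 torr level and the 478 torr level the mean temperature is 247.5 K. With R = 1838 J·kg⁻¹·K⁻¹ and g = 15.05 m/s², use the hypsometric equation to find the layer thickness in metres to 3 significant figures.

Δz ≈ 18000 m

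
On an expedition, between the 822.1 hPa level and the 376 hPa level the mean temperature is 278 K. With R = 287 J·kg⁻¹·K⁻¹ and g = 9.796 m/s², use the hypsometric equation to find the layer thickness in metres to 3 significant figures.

Hypsometric equation: Δz = (R T̄/g) ln(P₁/P₂).
R T̄/g = 287 × 278 / 9.796 = 8144.8 m.
ln(822.1/376) = ln(2.1864) = 0.78226.
Δz = 8144.8 × 0.78226 = 6371.4 m.

Δz ≈ 6370 m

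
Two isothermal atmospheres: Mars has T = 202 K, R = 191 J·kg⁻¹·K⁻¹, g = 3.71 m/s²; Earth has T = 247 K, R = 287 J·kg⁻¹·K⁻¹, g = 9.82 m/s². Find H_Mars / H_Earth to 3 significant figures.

H = RT/g for each body.
H_Mars = 191 × 202 / 3.71 = 10399 m.
H_Earth = 287 × 247 / 9.82 = 7218.8 m.
H_Mars/H_Earth = 10399/7218.8 = 1.4405.

H_Mars/H_Earth ≈ 1.44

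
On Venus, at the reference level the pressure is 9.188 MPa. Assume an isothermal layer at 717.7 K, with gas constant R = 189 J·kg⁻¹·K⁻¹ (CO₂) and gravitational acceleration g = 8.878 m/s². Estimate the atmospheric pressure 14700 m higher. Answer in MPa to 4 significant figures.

Scale height: H = RT/g = 189 × 717.7 / 8.878 = 15279 m.
Barometric formula: P = P₀ exp(−z/H).
z/H = 14700/15279 = 0.96210; exp(−0.96210) = 0.38209.
P = 9.188 × 0.38209 = 3.5106 MPa.

P ≈ 3.511 MPa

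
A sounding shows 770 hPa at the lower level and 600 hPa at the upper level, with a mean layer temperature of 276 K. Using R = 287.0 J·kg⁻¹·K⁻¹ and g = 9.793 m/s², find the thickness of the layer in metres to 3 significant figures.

Hypsometric equation: Δz = (R T̄/g) ln(P₁/P₂).
R T̄/g = 287.0 × 276 / 9.793 = 8088.6 m.
ln(770/600) = ln(1.2833) = 0.24943.
Δz = 8088.6 × 0.24943 = 2017.5 m.

Δz ≈ 2020 m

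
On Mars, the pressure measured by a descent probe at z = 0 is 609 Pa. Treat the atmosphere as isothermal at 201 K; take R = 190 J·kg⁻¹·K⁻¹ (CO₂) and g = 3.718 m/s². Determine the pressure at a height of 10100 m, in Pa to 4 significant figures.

P ≈ 227.8 Pa

Scale height: H = RT/g = 190 × 201 / 3.718 = 10272 m.
Barometric formula: P = P₀ exp(−z/H).
z/H = 10100/10272 = 0.98326; exp(−0.98326) = 0.37409.
P = 609 × 0.37409 = 227.82 Pa.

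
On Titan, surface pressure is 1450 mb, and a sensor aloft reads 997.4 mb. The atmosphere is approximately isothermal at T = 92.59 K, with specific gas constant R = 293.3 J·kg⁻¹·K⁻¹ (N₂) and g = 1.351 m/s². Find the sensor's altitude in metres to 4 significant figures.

z ≈ 7521 m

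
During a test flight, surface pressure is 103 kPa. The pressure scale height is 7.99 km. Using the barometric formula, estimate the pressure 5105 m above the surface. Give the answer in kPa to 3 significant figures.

Barometric formula: P = P₀ exp(−z/H).
z/H = 5105.0/7990.0 = 0.63892; exp(−0.63892) = 0.52786.
P = 103 × 0.52786 = 54.370 kPa.

P ≈ 54.4 kPa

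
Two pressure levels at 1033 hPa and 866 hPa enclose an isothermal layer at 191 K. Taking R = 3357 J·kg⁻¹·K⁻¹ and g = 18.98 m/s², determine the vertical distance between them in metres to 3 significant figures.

Hypsometric equation: Δz = (R T̄/g) ln(P₁/P₂).
R T̄/g = 3357 × 191 / 18.98 = 33782 m.
ln(1033/866) = ln(1.1928) = 0.17630.
Δz = 33782 × 0.17630 = 5955.8 m.

Δz ≈ 5960 m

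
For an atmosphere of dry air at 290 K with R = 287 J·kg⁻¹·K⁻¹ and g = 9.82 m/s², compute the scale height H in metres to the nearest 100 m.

The scale height of an isothermal atmosphere is H = RT/g.
H = 287 × 290 / 9.82 = 83230/9.82 = 8475.6 m.

H ≈ 8500 m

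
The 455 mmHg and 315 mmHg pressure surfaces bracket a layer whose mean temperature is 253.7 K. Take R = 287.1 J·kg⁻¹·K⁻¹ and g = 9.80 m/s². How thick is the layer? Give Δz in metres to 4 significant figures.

Hypsometric equation: Δz = (R T̄/g) ln(P₁/P₂).
R T̄/g = 287.1 × 253.7 / 9.80 = 7432.4 m.
ln(455/315) = ln(1.4444) = 0.36769.
Δz = 7432.4 × 0.36769 = 2732.8 m.

Δz ≈ 2733 m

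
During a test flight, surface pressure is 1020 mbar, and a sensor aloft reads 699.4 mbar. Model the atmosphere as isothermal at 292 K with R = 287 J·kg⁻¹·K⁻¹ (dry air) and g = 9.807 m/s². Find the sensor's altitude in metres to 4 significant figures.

z ≈ 3224 m

Scale height: H = RT/g = 287 × 292 / 9.807 = 8545.3 m.
Invert the barometric formula: z = H ln(P₀/P).
P₀/P = 1020/699.4 = 1.4584; ln(1.4584) = 0.37734.
z = 8545.3 × 0.37734 = 3224.5 m.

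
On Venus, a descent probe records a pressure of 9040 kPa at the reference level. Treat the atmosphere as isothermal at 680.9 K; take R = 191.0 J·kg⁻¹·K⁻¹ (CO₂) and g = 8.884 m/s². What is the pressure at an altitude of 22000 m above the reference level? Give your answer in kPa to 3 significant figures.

P ≈ 2010 kPa

Scale height: H = RT/g = 191.0 × 680.9 / 8.884 = 14639 m.
Barometric formula: P = P₀ exp(−z/H).
z/H = 22000/14639 = 1.5028; exp(−1.5028) = 0.22251.
P = 9040 × 0.22251 = 2011.5 kPa.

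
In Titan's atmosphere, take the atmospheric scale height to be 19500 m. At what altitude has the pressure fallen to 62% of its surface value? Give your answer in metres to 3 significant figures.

z ≈ 9320 m

Set P/P₀ = exp(−z/H) = 0.62, so z = −H ln(0.62).
−ln(0.62) = 0.47804; z = 19500 × 0.47804 = 9321.8 m.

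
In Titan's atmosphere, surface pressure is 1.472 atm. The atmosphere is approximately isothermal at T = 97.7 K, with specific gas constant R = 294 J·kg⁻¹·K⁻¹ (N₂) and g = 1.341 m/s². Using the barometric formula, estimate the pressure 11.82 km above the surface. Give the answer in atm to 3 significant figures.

P ≈ 0.848 atm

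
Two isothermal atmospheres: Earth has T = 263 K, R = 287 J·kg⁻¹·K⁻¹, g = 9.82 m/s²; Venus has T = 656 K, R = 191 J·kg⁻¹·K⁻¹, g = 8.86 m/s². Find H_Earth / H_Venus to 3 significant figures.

H_Earth/H_Venus ≈ 0.544

H = RT/g for each body.
H_Earth = 287 × 263 / 9.82 = 7686.5 m.
H_Venus = 191 × 656 / 8.86 = 14142 m.
H_Earth/H_Venus = 7686.5/14142 = 0.54352.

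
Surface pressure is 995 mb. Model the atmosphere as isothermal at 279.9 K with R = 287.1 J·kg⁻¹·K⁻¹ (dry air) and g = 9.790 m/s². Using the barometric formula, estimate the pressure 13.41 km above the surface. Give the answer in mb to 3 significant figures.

Scale height: H = RT/g = 287.1 × 279.9 / 9.790 = 8208.3 m.
Barometric formula: P = P₀ exp(−z/H).
z/H = 13410/8208.3 = 1.6337; exp(−1.6337) = 0.19521.
P = 995 × 0.19521 = 194.23 mb.

P ≈ 194 mb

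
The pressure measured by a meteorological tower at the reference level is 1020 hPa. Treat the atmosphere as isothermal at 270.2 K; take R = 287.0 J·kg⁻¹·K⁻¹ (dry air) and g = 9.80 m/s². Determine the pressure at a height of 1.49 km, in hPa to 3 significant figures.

Scale height: H = RT/g = 287.0 × 270.2 / 9.80 = 7913.0 m.
Barometric formula: P = P₀ exp(−z/H).
z/H = 1490.0/7913.0 = 0.18830; exp(−0.18830) = 0.82837.
P = 1020 × 0.82837 = 844.94 hPa.

P ≈ 845 hPa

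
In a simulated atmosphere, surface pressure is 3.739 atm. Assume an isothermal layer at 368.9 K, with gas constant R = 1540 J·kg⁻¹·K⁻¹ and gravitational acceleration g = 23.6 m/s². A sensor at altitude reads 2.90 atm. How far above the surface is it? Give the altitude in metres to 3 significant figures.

z ≈ 6120 m

Scale height: H = RT/g = 1540 × 368.9 / 23.6 = 24072 m.
Invert the barometric formula: z = H ln(P₀/P).
P₀/P = 3.739/2.90 = 1.2893; ln(1.2893) = 0.25410.
z = 24072 × 0.25410 = 6116.7 m.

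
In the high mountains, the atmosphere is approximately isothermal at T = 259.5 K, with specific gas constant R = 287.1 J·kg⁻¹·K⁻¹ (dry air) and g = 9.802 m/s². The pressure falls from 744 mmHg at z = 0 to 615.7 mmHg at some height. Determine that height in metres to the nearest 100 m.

z ≈ 1400 m

Scale height: H = RT/g = 287.1 × 259.5 / 9.802 = 7600.7 m.
Invert the barometric formula: z = H ln(P₀/P).
P₀/P = 744/615.7 = 1.2084; ln(1.2084) = 0.18930.
z = 7600.7 × 0.18930 = 1438.8 m.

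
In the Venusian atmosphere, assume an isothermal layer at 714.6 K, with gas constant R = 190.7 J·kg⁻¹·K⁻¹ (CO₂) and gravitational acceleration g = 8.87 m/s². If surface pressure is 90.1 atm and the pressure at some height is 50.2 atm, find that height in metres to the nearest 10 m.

z ≈ 8990 m

Scale height: H = RT/g = 190.7 × 714.6 / 8.87 = 15363 m.
Invert the barometric formula: z = H ln(P₀/P).
P₀/P = 90.1/50.2 = 1.7948; ln(1.7948) = 0.58489.
z = 15363 × 0.58489 = 8985.7 m.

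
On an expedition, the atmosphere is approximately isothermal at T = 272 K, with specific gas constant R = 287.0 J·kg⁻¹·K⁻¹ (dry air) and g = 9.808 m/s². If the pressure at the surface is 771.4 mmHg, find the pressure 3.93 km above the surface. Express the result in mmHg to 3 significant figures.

Scale height: H = RT/g = 287.0 × 272 / 9.808 = 7959.2 m.
Barometric formula: P = P₀ exp(−z/H).
z/H = 3930.0/7959.2 = 0.49377; exp(−0.49377) = 0.61032.
P = 771.4 × 0.61032 = 470.80 mmHg.

P ≈ 471 mmHg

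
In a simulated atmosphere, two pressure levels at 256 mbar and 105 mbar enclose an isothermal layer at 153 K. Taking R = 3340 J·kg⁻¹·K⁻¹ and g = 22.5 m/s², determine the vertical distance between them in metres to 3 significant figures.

Hypsometric equation: Δz = (R T̄/g) ln(P₁/P₂).
R T̄/g = 3340 × 153 / 22.5 = 22712 m.
ln(256/105) = ln(2.4381) = 0.89122.
Δz = 22712 × 0.89122 = 20241 m.

Δz ≈ 20200 m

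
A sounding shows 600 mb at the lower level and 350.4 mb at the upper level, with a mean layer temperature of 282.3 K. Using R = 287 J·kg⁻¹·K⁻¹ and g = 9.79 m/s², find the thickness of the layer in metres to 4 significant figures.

Hypsometric equation: Δz = (R T̄/g) ln(P₁/P₂).
R T̄/g = 287 × 282.3 / 9.79 = 8275.8 m.
ln(600/350.4) = ln(1.7123) = 0.53784.
Δz = 8275.8 × 0.53784 = 4451.1 m.

Δz ≈ 4451 m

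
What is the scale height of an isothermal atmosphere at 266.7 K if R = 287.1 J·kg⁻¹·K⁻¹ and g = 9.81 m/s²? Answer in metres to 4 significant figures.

The scale height of an isothermal atmosphere is H = RT/g.
H = 287.1 × 266.7 / 9.81 = 76570/9.81 = 7805.3 m.

H ≈ 7805 m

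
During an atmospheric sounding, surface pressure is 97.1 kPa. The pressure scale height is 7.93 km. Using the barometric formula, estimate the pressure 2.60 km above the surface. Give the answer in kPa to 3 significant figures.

Barometric formula: P = P₀ exp(−z/H).
z/H = 2600.0/7930.0 = 0.32787; exp(−0.32787) = 0.72046.
P = 97.1 × 0.72046 = 69.957 kPa.

P ≈ 70.0 kPa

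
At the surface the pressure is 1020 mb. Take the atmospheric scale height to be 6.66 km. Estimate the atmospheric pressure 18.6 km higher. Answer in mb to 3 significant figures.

P ≈ 62.5 mb

Barometric formula: P = P₀ exp(−z/H).
z/H = 18600/6660.0 = 2.7928; exp(−2.7928) = 0.061249.
P = 1020 × 0.061249 = 62.474 mb.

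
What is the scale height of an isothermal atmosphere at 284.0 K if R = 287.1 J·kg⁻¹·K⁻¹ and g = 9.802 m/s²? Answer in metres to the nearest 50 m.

H ≈ 8300 m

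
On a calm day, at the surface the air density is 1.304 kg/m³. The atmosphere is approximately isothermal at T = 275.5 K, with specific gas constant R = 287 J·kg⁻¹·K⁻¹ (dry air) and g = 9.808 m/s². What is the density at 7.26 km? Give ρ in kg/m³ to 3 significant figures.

Scale height: H = RT/g = 287 × 275.5 / 9.808 = 8061.6 m.
In an isothermal atmosphere, density decays like pressure: ρ = ρ₀ exp(−z/H).
z/H = 7260.0/8061.6 = 0.90057; exp(−0.90057) = 0.40634.
ρ = 1.304 × 0.40634 = 0.52987 kg/m³.

ρ ≈ 0.530 kg/m³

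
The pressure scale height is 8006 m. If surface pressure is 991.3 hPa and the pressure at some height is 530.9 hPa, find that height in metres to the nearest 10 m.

z ≈ 5000 m

Invert the barometric formula: z = H ln(P₀/P).
P₀/P = 991.3/530.9 = 1.8672; ln(1.8672) = 0.62444.
z = 8006.0 × 0.62444 = 4999.3 m.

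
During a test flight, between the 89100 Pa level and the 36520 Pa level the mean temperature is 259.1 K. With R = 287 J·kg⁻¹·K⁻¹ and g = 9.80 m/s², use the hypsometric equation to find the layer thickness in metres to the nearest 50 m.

Hypsometric equation: Δz = (R T̄/g) ln(P₁/P₂).
R T̄/g = 287 × 259.1 / 9.80 = 7587.9 m.
ln(89100/36520) = ln(2.4398) = 0.89192.
Δz = 7587.9 × 0.89192 = 6767.8 m.

Δz ≈ 6750 m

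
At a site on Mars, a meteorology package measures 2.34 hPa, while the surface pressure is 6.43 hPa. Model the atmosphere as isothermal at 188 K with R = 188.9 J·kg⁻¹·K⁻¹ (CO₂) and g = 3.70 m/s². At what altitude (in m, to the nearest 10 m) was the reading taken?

Scale height: H = RT/g = 188.9 × 188 / 3.70 = 9598.2 m.
Invert the barometric formula: z = H ln(P₀/P).
P₀/P = 6.43/2.34 = 2.7479; ln(2.7479) = 1.0108.
z = 9598.2 × 1.0108 = 9701.9 m.

z ≈ 9700 m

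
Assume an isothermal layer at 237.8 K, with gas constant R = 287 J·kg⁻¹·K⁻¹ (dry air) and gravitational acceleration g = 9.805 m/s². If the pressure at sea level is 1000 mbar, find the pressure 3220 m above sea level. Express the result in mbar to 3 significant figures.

P ≈ 630 mbar

Scale height: H = RT/g = 287 × 237.8 / 9.805 = 6960.6 m.
Barometric formula: P = P₀ exp(−z/H).
z/H = 3220.0/6960.6 = 0.46260; exp(−0.46260) = 0.62964.
P = 1000 × 0.62964 = 629.64 mbar.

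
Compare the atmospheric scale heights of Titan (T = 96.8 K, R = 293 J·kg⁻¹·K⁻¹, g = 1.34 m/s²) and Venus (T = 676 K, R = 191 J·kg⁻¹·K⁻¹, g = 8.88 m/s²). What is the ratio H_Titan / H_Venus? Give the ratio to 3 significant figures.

H = RT/g for each body.
H_Titan = 293 × 96.8 / 1.34 = 21166 m.
H_Venus = 191 × 676 / 8.88 = 14540 m.
H_Titan/H_Venus = 21166/14540 = 1.4557.

H_Titan/H_Venus ≈ 1.46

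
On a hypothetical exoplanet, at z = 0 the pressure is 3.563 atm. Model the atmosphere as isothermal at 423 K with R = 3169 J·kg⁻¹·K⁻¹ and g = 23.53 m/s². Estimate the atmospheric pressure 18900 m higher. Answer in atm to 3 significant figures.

P ≈ 2.56 atm

Scale height: H = RT/g = 3169 × 423 / 23.53 = 56969 m.
Barometric formula: P = P₀ exp(−z/H).
z/H = 18900/56969 = 0.33176; exp(−0.33176) = 0.71766.
P = 3.563 × 0.71766 = 2.5570 atm.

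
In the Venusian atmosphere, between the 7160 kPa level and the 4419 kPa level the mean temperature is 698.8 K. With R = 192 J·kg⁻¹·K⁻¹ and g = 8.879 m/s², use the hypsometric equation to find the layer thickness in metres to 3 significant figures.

Δz ≈ 7290 m

Hypsometric equation: Δz = (R T̄/g) ln(P₁/P₂).
R T̄/g = 192 × 698.8 / 8.879 = 15111 m.
ln(7160/4419) = ln(1.6203) = 0.48261.
Δz = 15111 × 0.48261 = 7292.7 m.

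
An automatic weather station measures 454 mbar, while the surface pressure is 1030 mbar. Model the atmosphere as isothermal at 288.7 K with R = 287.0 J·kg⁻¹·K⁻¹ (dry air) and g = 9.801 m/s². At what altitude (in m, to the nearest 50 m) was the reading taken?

z ≈ 6950 m

Scale height: H = RT/g = 287.0 × 288.7 / 9.801 = 8453.9 m.
Invert the barometric formula: z = H ln(P₀/P).
P₀/P = 1030/454 = 2.2687; ln(2.2687) = 0.81921.
z = 8453.9 × 0.81921 = 6925.5 m.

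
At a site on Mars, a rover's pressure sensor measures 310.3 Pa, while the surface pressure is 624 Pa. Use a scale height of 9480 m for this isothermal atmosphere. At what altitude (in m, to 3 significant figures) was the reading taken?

Invert the barometric formula: z = H ln(P₀/P).
P₀/P = 624/310.3 = 2.0110; ln(2.0110) = 0.69863.
z = 9480.0 × 0.69863 = 6623.0 m.

z ≈ 6620 m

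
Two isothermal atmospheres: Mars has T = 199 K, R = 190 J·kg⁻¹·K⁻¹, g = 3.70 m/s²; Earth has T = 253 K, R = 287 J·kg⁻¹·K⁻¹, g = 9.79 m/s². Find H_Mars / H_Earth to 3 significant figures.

H = RT/g for each body.
H_Mars = 190 × 199 / 3.70 = 10219 m.
H_Earth = 287 × 253 / 9.79 = 7416.9 m.
H_Mars/H_Earth = 10219/7416.9 = 1.3778.

H_Mars/H_Earth ≈ 1.38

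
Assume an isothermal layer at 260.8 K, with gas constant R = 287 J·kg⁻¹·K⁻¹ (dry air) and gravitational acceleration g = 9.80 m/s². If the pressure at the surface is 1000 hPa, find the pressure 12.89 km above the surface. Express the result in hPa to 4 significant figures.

P ≈ 184.9 hPa

Scale height: H = RT/g = 287 × 260.8 / 9.80 = 7637.7 m.
Barometric formula: P = P₀ exp(−z/H).
z/H = 12890/7637.7 = 1.6877; exp(−1.6877) = 0.18494.
P = 1000 × 0.18494 = 184.94 hPa.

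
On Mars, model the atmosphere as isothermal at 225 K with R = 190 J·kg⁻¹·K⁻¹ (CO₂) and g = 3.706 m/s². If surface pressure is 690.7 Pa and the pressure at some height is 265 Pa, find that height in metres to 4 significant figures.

Scale height: H = RT/g = 190 × 225 / 3.706 = 11535 m.
Invert the barometric formula: z = H ln(P₀/P).
P₀/P = 690.7/265 = 2.6064; ln(2.6064) = 0.95797.
z = 11535 × 0.95797 = 11050 m.

z ≈ 11050 m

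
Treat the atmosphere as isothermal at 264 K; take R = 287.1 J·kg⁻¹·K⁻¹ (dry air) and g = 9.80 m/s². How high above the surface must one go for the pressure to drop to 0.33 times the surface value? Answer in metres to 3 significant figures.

z ≈ 8570 m

Scale height: H = RT/g = 287.1 × 264 / 9.80 = 7734.1 m.
Set P/P₀ = exp(−z/H) = 0.33, so z = −H ln(0.33).
−ln(0.33) = 1.1087; z = 7734.1 × 1.1087 = 8574.8 m.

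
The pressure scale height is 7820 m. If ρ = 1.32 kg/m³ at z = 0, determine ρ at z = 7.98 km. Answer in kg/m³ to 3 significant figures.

ρ ≈ 0.476 kg/m³

In an isothermal atmosphere, density decays like pressure: ρ = ρ₀ exp(−z/H).
z/H = 7980.0/7820.0 = 1.0205; exp(−1.0205) = 0.36041.
ρ = 1.32 × 0.36041 = 0.47574 kg/m³.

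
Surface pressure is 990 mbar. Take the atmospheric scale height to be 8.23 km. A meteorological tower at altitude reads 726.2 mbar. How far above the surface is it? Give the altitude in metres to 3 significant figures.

Invert the barometric formula: z = H ln(P₀/P).
P₀/P = 990/726.2 = 1.3633; ln(1.3633) = 0.30991.
z = 8230.0 × 0.30991 = 2550.6 m.

z ≈ 2550 m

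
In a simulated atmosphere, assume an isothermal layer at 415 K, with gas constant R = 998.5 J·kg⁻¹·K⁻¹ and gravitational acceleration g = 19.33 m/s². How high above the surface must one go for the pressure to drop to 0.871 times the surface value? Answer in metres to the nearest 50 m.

Scale height: H = RT/g = 998.5 × 415 / 19.33 = 21437 m.
Set P/P₀ = exp(−z/H) = 0.871, so z = −H ln(0.871).
−ln(0.871) = 0.13811; z = 21437 × 0.13811 = 2960.7 m.

z ≈ 2950 m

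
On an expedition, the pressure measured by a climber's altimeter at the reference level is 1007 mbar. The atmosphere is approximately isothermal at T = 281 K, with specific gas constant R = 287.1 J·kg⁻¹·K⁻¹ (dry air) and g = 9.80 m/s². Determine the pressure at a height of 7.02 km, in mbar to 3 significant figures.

P ≈ 429 mbar

Scale height: H = RT/g = 287.1 × 281 / 9.80 = 8232.2 m.
Barometric formula: P = P₀ exp(−z/H).
z/H = 7020.0/8232.2 = 0.85275; exp(−0.85275) = 0.42624.
P = 1007 × 0.42624 = 429.22 mbar.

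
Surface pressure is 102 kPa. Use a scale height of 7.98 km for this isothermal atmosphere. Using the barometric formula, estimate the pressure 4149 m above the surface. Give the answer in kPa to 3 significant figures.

Barometric formula: P = P₀ exp(−z/H).
z/H = 4149.0/7980.0 = 0.51992; exp(−0.51992) = 0.59457.
P = 102 × 0.59457 = 60.646 kPa.

P ≈ 60.6 kPa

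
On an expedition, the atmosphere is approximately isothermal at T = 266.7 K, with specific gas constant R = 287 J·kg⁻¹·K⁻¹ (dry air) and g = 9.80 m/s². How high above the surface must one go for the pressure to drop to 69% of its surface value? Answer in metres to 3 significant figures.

z ≈ 2900 m

Scale height: H = RT/g = 287 × 266.7 / 9.80 = 7810.5 m.
Set P/P₀ = exp(−z/H) = 0.69, so z = −H ln(0.69).
−ln(0.69) = 0.37106; z = 7810.5 × 0.37106 = 2898.2 m.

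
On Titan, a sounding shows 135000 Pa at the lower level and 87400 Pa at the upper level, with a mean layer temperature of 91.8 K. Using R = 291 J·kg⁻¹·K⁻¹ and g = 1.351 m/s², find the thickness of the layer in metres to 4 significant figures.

Δz ≈ 8597 m

Hypsometric equation: Δz = (R T̄/g) ln(P₁/P₂).
R T̄/g = 291 × 91.8 / 1.351 = 19773 m.
ln(135000/87400) = ln(1.5446) = 0.43476.
Δz = 19773 × 0.43476 = 8596.5 m.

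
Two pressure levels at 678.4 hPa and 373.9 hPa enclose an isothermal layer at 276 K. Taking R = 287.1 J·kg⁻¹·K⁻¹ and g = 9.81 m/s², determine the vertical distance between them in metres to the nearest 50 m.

Hypsometric equation: Δz = (R T̄/g) ln(P₁/P₂).
R T̄/g = 287.1 × 276 / 9.81 = 8077.4 m.
ln(678.4/373.9) = ln(1.8144) = 0.59575.
Δz = 8077.4 × 0.59575 = 4812.1 m.

Δz ≈ 4800 m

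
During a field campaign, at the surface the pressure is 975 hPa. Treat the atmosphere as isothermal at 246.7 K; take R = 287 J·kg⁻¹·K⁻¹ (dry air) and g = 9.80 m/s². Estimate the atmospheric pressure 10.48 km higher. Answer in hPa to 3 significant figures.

P ≈ 229 hPa

Scale height: H = RT/g = 287 × 246.7 / 9.80 = 7224.8 m.
Barometric formula: P = P₀ exp(−z/H).
z/H = 10480/7224.8 = 1.4506; exp(−1.4506) = 0.23443.
P = 975 × 0.23443 = 228.57 hPa.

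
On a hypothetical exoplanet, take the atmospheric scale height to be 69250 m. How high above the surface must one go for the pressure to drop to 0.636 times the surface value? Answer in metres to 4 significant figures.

z ≈ 31340 m

Set P/P₀ = exp(−z/H) = 0.636, so z = −H ln(0.636).
−ln(0.636) = 0.45256; z = 69250 × 0.45256 = 31340 m.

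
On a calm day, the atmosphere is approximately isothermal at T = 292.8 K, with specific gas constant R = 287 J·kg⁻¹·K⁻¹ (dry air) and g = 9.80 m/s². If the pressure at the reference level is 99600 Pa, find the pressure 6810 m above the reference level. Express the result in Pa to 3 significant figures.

Scale height: H = RT/g = 287 × 292.8 / 9.80 = 8574.9 m.
Barometric formula: P = P₀ exp(−z/H).
z/H = 6810.0/8574.9 = 0.79418; exp(−0.79418) = 0.45195.
P = 99600 × 0.45195 = 45014 Pa.

P ≈ 45000 Pa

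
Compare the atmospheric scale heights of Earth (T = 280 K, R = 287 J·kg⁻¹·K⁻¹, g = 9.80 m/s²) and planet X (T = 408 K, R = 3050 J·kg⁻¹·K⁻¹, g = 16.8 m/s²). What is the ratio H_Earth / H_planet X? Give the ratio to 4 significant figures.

H_Earth/H_planet X ≈ 0.1107

H = RT/g for each body.
H_Earth = 287 × 280 / 9.80 = 8200.0 m.
H_planet X = 3050 × 408 / 16.8 = 74071 m.
H_Earth/H_planet X = 8200.0/74071 = 0.11070.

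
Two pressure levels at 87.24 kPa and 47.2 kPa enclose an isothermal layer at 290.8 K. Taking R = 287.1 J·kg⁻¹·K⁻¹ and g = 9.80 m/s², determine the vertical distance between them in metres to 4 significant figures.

Δz ≈ 5233 m

Hypsometric equation: Δz = (R T̄/g) ln(P₁/P₂).
R T̄/g = 287.1 × 290.8 / 9.80 = 8519.3 m.
ln(87.24/47.2) = ln(1.8483) = 0.61427.
Δz = 8519.3 × 0.61427 = 5233.2 m.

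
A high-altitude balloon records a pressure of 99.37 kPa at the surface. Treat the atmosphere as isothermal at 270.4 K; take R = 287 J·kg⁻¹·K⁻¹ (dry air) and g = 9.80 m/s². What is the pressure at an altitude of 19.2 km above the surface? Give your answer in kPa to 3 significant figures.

P ≈ 8.80 kPa

Scale height: H = RT/g = 287 × 270.4 / 9.80 = 7918.9 m.
Barometric formula: P = P₀ exp(−z/H).
z/H = 19200/7918.9 = 2.4246; exp(−2.4246) = 0.088514.
P = 99.37 × 0.088514 = 8.7956 kPa.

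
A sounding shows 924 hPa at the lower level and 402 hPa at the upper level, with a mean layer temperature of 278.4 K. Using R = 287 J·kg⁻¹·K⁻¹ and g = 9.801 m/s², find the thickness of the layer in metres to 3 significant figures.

Hypsometric equation: Δz = (R T̄/g) ln(P₁/P₂).
R T̄/g = 287 × 278.4 / 9.801 = 8152.3 m.
ln(924/402) = ln(2.2985) = 0.83226.
Δz = 8152.3 × 0.83226 = 6784.8 m.

Δz ≈ 6780 m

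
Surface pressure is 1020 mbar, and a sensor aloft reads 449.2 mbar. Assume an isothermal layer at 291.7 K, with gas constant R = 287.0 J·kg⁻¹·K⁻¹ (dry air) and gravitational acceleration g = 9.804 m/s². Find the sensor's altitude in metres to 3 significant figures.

z ≈ 7000 m

Scale height: H = RT/g = 287.0 × 291.7 / 9.804 = 8539.2 m.
Invert the barometric formula: z = H ln(P₀/P).
P₀/P = 1020/449.2 = 2.2707; ln(2.2707) = 0.82009.
z = 8539.2 × 0.82009 = 7002.9 m.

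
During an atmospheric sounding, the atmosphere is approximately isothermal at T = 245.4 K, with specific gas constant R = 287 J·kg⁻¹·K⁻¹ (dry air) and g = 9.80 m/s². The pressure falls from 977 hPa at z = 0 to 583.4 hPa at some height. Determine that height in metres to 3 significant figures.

Scale height: H = RT/g = 287 × 245.4 / 9.80 = 7186.7 m.
Invert the barometric formula: z = H ln(P₀/P).
P₀/P = 977/583.4 = 1.6747; ln(1.6747) = 0.51563.
z = 7186.7 × 0.51563 = 3705.7 m.

z ≈ 3710 m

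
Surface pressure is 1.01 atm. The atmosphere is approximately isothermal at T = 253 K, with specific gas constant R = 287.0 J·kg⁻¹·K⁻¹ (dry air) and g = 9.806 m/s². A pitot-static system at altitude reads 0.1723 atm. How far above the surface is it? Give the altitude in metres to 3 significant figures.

Scale height: H = RT/g = 287.0 × 253 / 9.806 = 7404.8 m.
Invert the barometric formula: z = H ln(P₀/P).
P₀/P = 1.01/0.1723 = 5.8619; ln(5.8619) = 1.7685.
z = 7404.8 × 1.7685 = 13095 m.

z ≈ 13100 m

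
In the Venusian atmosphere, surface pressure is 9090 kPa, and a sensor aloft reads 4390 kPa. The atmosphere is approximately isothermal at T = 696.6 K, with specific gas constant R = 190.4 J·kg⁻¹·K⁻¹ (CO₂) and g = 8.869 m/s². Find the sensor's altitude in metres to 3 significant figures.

Scale height: H = RT/g = 190.4 × 696.6 / 8.869 = 14955 m.
Invert the barometric formula: z = H ln(P₀/P).
P₀/P = 9090/4390 = 2.0706; ln(2.0706) = 0.72784.
z = 14955 × 0.72784 = 10885 m.

z ≈ 10900 m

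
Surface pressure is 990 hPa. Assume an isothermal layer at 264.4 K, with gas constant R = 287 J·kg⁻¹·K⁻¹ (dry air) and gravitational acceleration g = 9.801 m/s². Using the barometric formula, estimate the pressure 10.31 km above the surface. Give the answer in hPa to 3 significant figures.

Scale height: H = RT/g = 287 × 264.4 / 9.801 = 7742.4 m.
Barometric formula: P = P₀ exp(−z/H).
z/H = 10310/7742.4 = 1.3316; exp(−1.3316) = 0.26405.
P = 990 × 0.26405 = 261.41 hPa.

P ≈ 261 hPa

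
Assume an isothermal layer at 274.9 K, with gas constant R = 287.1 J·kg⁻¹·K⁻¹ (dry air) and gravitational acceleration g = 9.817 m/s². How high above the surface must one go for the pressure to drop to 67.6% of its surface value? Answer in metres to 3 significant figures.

z ≈ 3150 m

Scale height: H = RT/g = 287.1 × 274.9 / 9.817 = 8039.5 m.
Set P/P₀ = exp(−z/H) = 0.676, so z = −H ln(0.676).
−ln(0.676) = 0.39156; z = 8039.5 × 0.39156 = 3147.9 m.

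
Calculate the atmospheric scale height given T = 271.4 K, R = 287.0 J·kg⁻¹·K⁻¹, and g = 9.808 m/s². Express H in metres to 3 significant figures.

The scale height of an isothermal atmosphere is H = RT/g.
H = 287.0 × 271.4 / 9.808 = 77892/9.808 = 7941.7 m.

H ≈ 7940 m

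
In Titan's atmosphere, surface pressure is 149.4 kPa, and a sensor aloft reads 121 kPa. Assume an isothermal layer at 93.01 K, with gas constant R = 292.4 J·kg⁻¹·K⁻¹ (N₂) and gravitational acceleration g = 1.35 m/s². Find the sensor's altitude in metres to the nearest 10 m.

Scale height: H = RT/g = 292.4 × 93.01 / 1.35 = 20145 m.
Invert the barometric formula: z = H ln(P₀/P).
P₀/P = 149.4/121 = 1.2347; ln(1.2347) = 0.21083.
z = 20145 × 0.21083 = 4247.2 m.

z ≈ 4250 m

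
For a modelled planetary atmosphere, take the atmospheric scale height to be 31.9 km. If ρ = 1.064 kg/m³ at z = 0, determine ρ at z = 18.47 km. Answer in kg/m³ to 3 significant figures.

In an isothermal atmosphere, density decays like pressure: ρ = ρ₀ exp(−z/H).
z/H = 18470/31900 = 0.57900; exp(−0.57900) = 0.56046.
ρ = 1.064 × 0.56046 = 0.59633 kg/m³.

ρ ≈ 0.596 kg/m³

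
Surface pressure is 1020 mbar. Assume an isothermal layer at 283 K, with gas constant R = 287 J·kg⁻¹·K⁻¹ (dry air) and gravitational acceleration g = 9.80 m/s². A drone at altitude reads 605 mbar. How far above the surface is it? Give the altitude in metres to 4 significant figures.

z ≈ 4329 m

Scale height: H = RT/g = 287 × 283 / 9.80 = 8287.9 m.
Invert the barometric formula: z = H ln(P₀/P).
P₀/P = 1020/605 = 1.6860; ln(1.6860) = 0.52236.
z = 8287.9 × 0.52236 = 4329.3 m.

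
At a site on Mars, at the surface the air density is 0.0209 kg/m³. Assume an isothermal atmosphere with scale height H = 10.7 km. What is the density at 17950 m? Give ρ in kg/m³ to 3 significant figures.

In an isothermal atmosphere, density decays like pressure: ρ = ρ₀ exp(−z/H).
z/H = 17950/10700 = 1.6776; exp(−1.6776) = 0.18682.
ρ = 0.0209 × 0.18682 = 0.0039045 kg/m³.

ρ ≈ 0.00390 kg/m³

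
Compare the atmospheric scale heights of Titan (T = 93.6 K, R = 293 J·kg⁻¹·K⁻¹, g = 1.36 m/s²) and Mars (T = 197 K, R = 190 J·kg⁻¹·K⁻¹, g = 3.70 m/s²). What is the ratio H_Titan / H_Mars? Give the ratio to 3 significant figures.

H = RT/g for each body.
H_Titan = 293 × 93.6 / 1.36 = 20165 m.
H_Mars = 190 × 197 / 3.70 = 10116 m.
H_Titan/H_Mars = 20165/10116 = 1.9934.

H_Titan/H_Mars ≈ 1.99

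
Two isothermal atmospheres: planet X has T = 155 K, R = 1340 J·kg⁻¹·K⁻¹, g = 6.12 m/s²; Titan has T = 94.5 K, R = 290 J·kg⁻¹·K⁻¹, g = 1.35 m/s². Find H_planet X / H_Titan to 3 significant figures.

H = RT/g for each body.
H_planet X = 1340 × 155 / 6.12 = 33938 m.
H_Titan = 290 × 94.5 / 1.35 = 20300 m.
H_planet X/H_Titan = 33938/20300 = 1.6718.

H_planet X/H_Titan ≈ 1.67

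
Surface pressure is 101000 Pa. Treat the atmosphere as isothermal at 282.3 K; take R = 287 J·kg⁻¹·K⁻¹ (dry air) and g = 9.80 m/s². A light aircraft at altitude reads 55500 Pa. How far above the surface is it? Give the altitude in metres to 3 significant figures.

z ≈ 4950 m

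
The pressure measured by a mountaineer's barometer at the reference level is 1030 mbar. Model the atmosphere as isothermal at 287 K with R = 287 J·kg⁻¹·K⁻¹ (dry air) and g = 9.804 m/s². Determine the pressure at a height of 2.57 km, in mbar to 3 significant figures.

P ≈ 759 mbar

Scale height: H = RT/g = 287 × 287 / 9.804 = 8401.6 m.
Barometric formula: P = P₀ exp(−z/H).
z/H = 2570.0/8401.6 = 0.30589; exp(−0.30589) = 0.73647.
P = 1030 × 0.73647 = 758.56 mbar.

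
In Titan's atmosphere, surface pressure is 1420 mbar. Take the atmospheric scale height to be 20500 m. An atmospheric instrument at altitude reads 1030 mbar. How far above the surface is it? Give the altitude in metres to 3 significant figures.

z ≈ 6580 m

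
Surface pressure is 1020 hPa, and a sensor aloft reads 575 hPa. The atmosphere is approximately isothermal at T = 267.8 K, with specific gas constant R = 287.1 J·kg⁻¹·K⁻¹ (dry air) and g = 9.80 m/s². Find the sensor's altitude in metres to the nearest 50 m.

Scale height: H = RT/g = 287.1 × 267.8 / 9.80 = 7845.4 m.
Invert the barometric formula: z = H ln(P₀/P).
P₀/P = 1020/575 = 1.7739; ln(1.7739) = 0.57318.
z = 7845.4 × 0.57318 = 4496.8 m.

z ≈ 4500 m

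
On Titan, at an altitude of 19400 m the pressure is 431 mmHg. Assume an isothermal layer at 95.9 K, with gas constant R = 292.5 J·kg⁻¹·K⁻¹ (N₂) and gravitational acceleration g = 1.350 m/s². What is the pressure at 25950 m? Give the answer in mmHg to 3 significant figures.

P ≈ 314 mmHg

Scale height: H = RT/g = 292.5 × 95.9 / 1.350 = 20778 m.
Between two levels, P₂ = P₁ exp(−Δz/H) with Δz = z₂ − z₁.
Δz = 25950 − 19400 = 6550.0 m; Δz/H = 6550.0/20778 = 0.31524.
P₂ = 431 × exp(−0.31524) = 431 × 0.72961 = 314.46 mmHg.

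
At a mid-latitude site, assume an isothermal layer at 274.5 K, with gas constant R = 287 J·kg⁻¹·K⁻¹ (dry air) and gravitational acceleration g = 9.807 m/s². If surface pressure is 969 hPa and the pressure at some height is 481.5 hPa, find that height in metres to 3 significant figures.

z ≈ 5620 m

Scale height: H = RT/g = 287 × 274.5 / 9.807 = 8033.2 m.
Invert the barometric formula: z = H ln(P₀/P).
P₀/P = 969/481.5 = 2.0125; ln(2.0125) = 0.69938.
z = 8033.2 × 0.69938 = 5618.3 m.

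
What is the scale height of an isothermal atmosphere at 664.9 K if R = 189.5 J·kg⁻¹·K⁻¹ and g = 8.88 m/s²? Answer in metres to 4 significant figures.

H ≈ 14190 m

The scale height of an isothermal atmosphere is H = RT/g.
H = 189.5 × 664.9 / 8.88 = 126000/8.88 = 14189 m.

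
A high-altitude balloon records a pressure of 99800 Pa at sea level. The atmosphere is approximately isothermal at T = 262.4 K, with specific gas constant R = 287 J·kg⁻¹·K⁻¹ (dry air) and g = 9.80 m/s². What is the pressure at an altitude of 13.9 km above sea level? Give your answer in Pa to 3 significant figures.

P ≈ 16400 Pa

Scale height: H = RT/g = 287 × 262.4 / 9.80 = 7684.6 m.
Barometric formula: P = P₀ exp(−z/H).
z/H = 13900/7684.6 = 1.8088; exp(−1.8088) = 0.16385.
P = 99800 × 0.16385 = 16352 Pa.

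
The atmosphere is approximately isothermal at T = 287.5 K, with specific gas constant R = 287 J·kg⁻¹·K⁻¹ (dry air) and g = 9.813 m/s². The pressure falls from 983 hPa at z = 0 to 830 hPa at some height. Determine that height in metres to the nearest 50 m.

z ≈ 1400 m

Scale height: H = RT/g = 287 × 287.5 / 9.813 = 8408.5 m.
Invert the barometric formula: z = H ln(P₀/P).
P₀/P = 983/830 = 1.1843; ln(1.1843) = 0.16915.
z = 8408.5 × 0.16915 = 1422.3 m.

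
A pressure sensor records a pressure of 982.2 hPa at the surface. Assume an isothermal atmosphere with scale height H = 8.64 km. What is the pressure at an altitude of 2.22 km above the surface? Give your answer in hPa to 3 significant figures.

P ≈ 760 hPa

Barometric formula: P = P₀ exp(−z/H).
z/H = 2220.0/8640.0 = 0.25694; exp(−0.25694) = 0.77341.
P = 982.2 × 0.77341 = 759.64 hPa.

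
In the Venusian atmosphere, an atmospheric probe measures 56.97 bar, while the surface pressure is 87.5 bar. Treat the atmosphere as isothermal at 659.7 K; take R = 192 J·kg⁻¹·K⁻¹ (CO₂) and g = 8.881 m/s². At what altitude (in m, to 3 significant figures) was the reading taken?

z ≈ 6120 m

Scale height: H = RT/g = 192 × 659.7 / 8.881 = 14262 m.
Invert the barometric formula: z = H ln(P₀/P).
P₀/P = 87.5/56.97 = 1.5359; ln(1.5359) = 0.42912.
z = 14262 × 0.42912 = 6120.1 m.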